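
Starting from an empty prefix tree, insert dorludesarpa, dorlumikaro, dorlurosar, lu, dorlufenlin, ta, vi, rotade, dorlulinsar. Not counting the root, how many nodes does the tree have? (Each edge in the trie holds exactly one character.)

47

Insert word by word; a character creates a node only if that edge doesn't already exist:
  "dorludesarpa" → 12 new (d, o, r, l, u, d, e, s, a, r, p, a)
  "dorlumikaro" → prefix "dorlu" already present; 6 new (m, i, k, a, r, o)
  "dorlurosar" → prefix "dorlu" already present; 5 new (r, o, s, a, r)
  "lu" → 2 new (l, u)
  "dorlufenlin" → prefix "dorlu" already present; 6 new (f, e, n, l, i, n)
  "ta" → 2 new (t, a)
  "vi" → 2 new (v, i)
  "rotade" → 6 new (r, o, t, a, d, e)
  "dorlulinsar" → prefix "dorlu" already present; 6 new (l, i, n, s, a, r)
Total nodes = 12 + 6 + 5 + 2 + 6 + 2 + 2 + 6 + 6 = 47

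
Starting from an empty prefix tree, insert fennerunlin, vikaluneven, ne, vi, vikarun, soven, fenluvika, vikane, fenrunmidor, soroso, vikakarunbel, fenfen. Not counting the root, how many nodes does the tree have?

63

Count nodes per top-level branch (shared prefixes stored once):
  'f'-branch (fenfen, fenluvika, fennerunlin, fenrunmidor): 28 nodes
  'n'-branch (ne): 2 nodes
  's'-branch (soroso, soven): 9 nodes
  'v'-branch (vi, vikakarunbel, vikaluneven, vikane, vikarun): 24 nodes
Sum: 63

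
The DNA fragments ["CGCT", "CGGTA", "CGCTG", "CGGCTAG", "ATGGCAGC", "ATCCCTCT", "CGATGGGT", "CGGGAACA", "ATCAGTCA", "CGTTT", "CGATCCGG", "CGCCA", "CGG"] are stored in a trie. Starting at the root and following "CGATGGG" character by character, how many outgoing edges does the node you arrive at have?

Follow the path "CGATGGG" to its node, then look at its outgoing edges.
Distinct next characters after "CGATGGG": T.
That node has 1 child edge.

1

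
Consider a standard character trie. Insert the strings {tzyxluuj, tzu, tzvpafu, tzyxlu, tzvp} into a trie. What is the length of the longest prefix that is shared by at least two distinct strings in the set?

6

The deepest shared node is where two words last agree before diverging.
"tzyxlu" and "tzyxluuj" agree on "tzyxlu" (6 characters) before diverging; nothing deeper is shared.
Longest shared-prefix length: 6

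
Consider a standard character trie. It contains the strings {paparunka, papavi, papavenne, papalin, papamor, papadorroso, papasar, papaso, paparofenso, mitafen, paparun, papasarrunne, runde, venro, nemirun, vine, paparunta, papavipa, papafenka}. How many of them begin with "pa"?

14

Filter for entries beginning with "pa":
Matches: "papadorroso", "papafenka", "papalin", "papamor", "paparofenso", "paparun", "paparunka", "paparunta", "papasar", "papasarrunne", "papaso", "papavenne", "papavi", "papavipa"
Count: 14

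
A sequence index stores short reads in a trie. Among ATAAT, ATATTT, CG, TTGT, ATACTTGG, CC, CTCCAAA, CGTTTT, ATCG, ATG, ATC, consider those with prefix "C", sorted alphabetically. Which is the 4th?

CTCCAAA

DFS of the "C" subtree visits, in order: "CC", "CG", "CGTTTT", "CTCCAAA"
Position 4: CTCCAAA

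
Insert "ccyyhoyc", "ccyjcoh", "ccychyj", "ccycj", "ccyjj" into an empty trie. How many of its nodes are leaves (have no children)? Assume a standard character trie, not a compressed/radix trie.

5

A leaf is a node with no children — equivalently, the end of a word that is not a proper prefix of any other stored word.
Those words: "ccychyj", "ccycj", "ccyjcoh", "ccyjj", "ccyyhoyc"
Leaf count: 5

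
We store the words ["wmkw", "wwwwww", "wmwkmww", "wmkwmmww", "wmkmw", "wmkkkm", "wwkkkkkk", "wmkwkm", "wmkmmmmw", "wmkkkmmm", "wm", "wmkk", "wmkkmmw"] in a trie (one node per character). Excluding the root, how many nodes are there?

Trace insertions, counting only characters that open a new branch:
  "wmkw" → 4 new (w, m, k, w)
  "wwwwww" → prefix "w" already present; 5 new (w, w, w, w, w)
  "wmwkmww" → prefix "wm" already present; 5 new (w, k, m, w, w)
  "wmkwmmww" → prefix "wmkw" already present; 4 new (m, m, w, w)
  "wmkmw" → prefix "wmk" already present; 2 new (m, w)
  "wmkkkm" → prefix "wmk" already present; 3 new (k, k, m)
  "wwkkkkkk" → prefix "ww" already present; 6 new (k, k, k, k, k, k)
  "wmkwkm" → prefix "wmkw" already present; 2 new (k, m)
  "wmkmmmmw" → prefix "wmkm" already present; 4 new (m, m, m, w)
  "wmkkkmmm" → prefix "wmkkkm" already present; 2 new (m, m)
  "wm" → prefix "wm" already present; 0 new (none)
  "wmkk" → prefix "wmkk" already present; 0 new (none)
  "wmkkmmw" → prefix "wmkk" already present; 3 new (m, m, w)
Total nodes = 4 + 5 + 5 + 4 + 2 + 3 + 6 + 2 + 4 + 2 + 0 + 0 + 3 = 40

40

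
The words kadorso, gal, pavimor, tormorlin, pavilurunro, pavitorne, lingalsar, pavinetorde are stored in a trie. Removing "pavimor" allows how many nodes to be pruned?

A node on "pavimor"'s path can go only if nothing else ends at it or branches off below it.
The suffix "mor" (3 nodes) is used only by "pavimor"; the node for "pavi" still has the child "l", so pruning stops there.
Nodes removed: 3

3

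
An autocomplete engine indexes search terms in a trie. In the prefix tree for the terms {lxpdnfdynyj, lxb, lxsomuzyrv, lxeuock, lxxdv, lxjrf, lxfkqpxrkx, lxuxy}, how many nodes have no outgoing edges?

A leaf is a node with no children — equivalently, the end of a word that is not a proper prefix of any other stored word.
Those words: "lxb", "lxeuock", "lxfkqpxrkx", "lxjrf", "lxpdnfdynyj", "lxsomuzyrv", "lxuxy", "lxxdv"
Leaf count: 8

8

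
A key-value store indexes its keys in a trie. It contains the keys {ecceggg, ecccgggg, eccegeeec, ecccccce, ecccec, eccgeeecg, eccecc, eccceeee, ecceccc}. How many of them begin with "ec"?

Traverse to the node for "ec", then collect every word in that subtree.
Words under "ec": ecccccce, ecccec, eccceeee, ecccgggg, eccecc, ecceccc, eccegeeec, ecceggg, eccgeeecg
Count: 9

9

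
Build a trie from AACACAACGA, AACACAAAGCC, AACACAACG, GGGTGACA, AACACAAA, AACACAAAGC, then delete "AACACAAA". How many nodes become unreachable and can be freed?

0

A node on "AACACAAA"'s path can go only if nothing else ends at it or branches off below it.
Every node on "AACACAAA" is still needed (e.g. by "AACACAAAGCC"), so nothing is freed.
Nodes removed: 0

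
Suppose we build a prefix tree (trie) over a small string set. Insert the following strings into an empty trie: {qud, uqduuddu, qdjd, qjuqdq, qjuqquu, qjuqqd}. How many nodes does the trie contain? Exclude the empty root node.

23

Trace insertions, counting only characters that open a new branch:
  "qud" → 3 new (q, u, d)
  "uqduuddu" → 8 new (u, q, d, u, u, d, d, u)
  "qdjd" → prefix "q" already present; 3 new (d, j, d)
  "qjuqdq" → prefix "q" already present; 5 new (j, u, q, d, q)
  "qjuqquu" → prefix "qjuq" already present; 3 new (q, u, u)
  "qjuqqd" → prefix "qjuqq" already present; 1 new (d)
Total nodes = 3 + 8 + 3 + 5 + 3 + 1 = 23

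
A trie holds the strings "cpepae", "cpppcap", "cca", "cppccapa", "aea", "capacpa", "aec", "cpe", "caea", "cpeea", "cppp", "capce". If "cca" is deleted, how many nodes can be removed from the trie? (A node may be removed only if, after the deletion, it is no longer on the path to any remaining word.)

A node on "cca"'s path can go only if nothing else ends at it or branches off below it.
The suffix "ca" (2 nodes) is used only by "cca"; the node for "c" still has the child "p", so pruning stops there.
Nodes removed: 2

2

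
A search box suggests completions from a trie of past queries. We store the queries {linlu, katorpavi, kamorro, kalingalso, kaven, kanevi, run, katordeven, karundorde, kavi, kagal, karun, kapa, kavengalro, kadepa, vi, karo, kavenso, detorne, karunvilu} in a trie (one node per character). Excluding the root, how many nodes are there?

81

Count nodes per top-level branch (shared prefixes stored once):
  'd'-branch (detorne): 7 nodes
  'k'-branch (kadepa, kagal, kalingalso, kamorro, kanevi, kapa, karo, karun, karundorde, karunvilu, katordeven, katorpavi, kaven, kavengalro, kavenso, kavi): 64 nodes
  'l'-branch (linlu): 5 nodes
  'r'-branch (run): 3 nodes
  'v'-branch (vi): 2 nodes
Sum: 81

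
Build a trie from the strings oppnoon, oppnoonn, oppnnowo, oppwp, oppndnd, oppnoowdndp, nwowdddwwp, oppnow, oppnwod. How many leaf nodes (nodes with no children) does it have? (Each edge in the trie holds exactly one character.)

8

A leaf is a node with no children — equivalently, the end of a word that is not a proper prefix of any other stored word.
Those words: "nwowdddwwp", "oppndnd", "oppnnowo", "oppnoonn", "oppnoowdndp", "oppnow", "oppnwod", "oppwp"
Leaf count: 8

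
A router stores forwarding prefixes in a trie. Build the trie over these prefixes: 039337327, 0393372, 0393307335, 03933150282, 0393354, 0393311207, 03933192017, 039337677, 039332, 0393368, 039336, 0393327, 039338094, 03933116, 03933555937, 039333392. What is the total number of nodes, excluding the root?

53

Trace insertions, counting only characters that open a new branch:
  "039337327" → 9 new (0, 3, 9, 3, 3, 7, 3, 2, 7)
  "0393372" → prefix "039337" already present; 1 new (2)
  "0393307335" → prefix "03933" already present; 5 new (0, 7, 3, 3, 5)
  "03933150282" → prefix "03933" already present; 6 new (1, 5, 0, 2, 8, 2)
  "0393354" → prefix "03933" already present; 2 new (5, 4)
  "0393311207" → prefix "039331" already present; 4 new (1, 2, 0, 7)
  "03933192017" → prefix "039331" already present; 5 new (9, 2, 0, 1, 7)
  "039337677" → prefix "039337" already present; 3 new (6, 7, 7)
  "039332" → prefix "03933" already present; 1 new (2)
  "0393368" → prefix "03933" already present; 2 new (6, 8)
  "039336" → prefix "039336" already present; 0 new (none)
  "0393327" → prefix "039332" already present; 1 new (7)
  "039338094" → prefix "03933" already present; 4 new (8, 0, 9, 4)
  "03933116" → prefix "0393311" already present; 1 new (6)
  "03933555937" → prefix "039335" already present; 5 new (5, 5, 9, 3, 7)
  "039333392" → prefix "03933" already present; 4 new (3, 3, 9, 2)
Total nodes = 9 + 1 + 5 + 6 + 2 + 4 + 5 + 3 + 1 + 2 + 0 + 1 + 4 + 1 + 5 + 4 = 53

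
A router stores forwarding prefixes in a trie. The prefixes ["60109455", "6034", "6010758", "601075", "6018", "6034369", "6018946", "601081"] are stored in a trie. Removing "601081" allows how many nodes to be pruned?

After clearing the end-marker at "601081", prune upward until reaching a node still needed by another word.
The suffix "81" (2 nodes) is used only by "601081"; the node for "6010" still has the child "9", so pruning stops there.
Nodes removed: 2

2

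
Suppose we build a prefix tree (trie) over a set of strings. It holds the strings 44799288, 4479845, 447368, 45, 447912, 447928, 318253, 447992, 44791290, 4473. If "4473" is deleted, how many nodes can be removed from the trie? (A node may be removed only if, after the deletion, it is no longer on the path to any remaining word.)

A node on "4473"'s path can go only if nothing else ends at it or branches off below it.
Every node on "4473" is still needed (e.g. by "447368"), so nothing is freed.
Nodes removed: 0

0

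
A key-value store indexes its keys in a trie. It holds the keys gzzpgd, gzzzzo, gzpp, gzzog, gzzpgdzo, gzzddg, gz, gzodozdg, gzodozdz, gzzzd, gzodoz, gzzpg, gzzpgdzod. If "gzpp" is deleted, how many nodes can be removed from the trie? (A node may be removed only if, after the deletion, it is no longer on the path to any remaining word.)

A node on "gzpp"'s path can go only if nothing else ends at it or branches off below it.
The suffix "pp" (2 nodes) is used only by "gzpp"; the node for "gz" still has the child "z", so pruning stops there.
Nodes removed: 2

2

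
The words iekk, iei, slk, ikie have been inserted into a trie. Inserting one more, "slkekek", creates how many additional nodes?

4

Walking "slkekek" from the root, the first 3 characters ("slk") follow existing edges; "e" is the first miss.
New nodes needed: |"slkekek"| − 3 = 7 − 3 = 4.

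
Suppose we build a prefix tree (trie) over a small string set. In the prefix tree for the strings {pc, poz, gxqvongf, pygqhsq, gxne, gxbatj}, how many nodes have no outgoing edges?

6

Leaves are exactly the stored words that no other stored word extends.
Those words: "gxbatj", "gxne", "gxqvongf", "pc", "poz", "pygqhsq"
Leaf count: 6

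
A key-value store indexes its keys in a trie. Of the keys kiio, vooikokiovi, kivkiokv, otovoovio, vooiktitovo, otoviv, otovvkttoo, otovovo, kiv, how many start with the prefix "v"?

Filter for entries beginning with "v":
Words under "v": vooikokiovi, vooiktitovo
Count: 2

2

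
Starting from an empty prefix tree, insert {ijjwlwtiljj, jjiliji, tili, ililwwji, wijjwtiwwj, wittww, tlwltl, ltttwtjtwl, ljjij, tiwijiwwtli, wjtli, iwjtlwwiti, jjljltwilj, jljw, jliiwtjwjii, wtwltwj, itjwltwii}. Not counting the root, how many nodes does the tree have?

Count nodes per top-level branch (shared prefixes stored once):
  'i'-branch (ijjwlwtiljj, ililwwji, itjwltwii, iwjtlwwiti): 35 nodes
  'j'-branch (jjiliji, jjljltwilj, jliiwtjwjii, jljw): 27 nodes
  'l'-branch (ljjij, ltttwtjtwl): 14 nodes
  't'-branch (tili, tiwijiwwtli, tlwltl): 18 nodes
  'w'-branch (wijjwtiwwj, wittww, wjtli, wtwltwj): 24 nodes
Sum: 118

118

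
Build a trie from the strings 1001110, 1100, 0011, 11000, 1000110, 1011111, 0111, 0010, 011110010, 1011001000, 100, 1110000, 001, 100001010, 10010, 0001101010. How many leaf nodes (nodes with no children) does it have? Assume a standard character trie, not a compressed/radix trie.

12

A leaf is a node with no children — equivalently, the end of a word that is not a proper prefix of any other stored word.
Those words: "0001101010", "0010", "0011", "011110010", "100001010", "1000110", "10010", "1001110", "1011001000", "1011111", "11000", "1110000"
Leaf count: 12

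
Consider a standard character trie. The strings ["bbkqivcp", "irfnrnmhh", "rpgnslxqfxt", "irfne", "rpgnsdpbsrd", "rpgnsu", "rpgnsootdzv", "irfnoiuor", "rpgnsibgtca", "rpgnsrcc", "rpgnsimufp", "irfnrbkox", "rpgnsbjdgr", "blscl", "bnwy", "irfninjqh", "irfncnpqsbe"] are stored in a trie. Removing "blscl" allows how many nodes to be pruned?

4

After clearing the end-marker at "blscl", prune upward until reaching a node still needed by another word.
The suffix "lscl" (4 nodes) is used only by "blscl"; the node for "b" still has the child "b", so pruning stops there.
Nodes removed: 4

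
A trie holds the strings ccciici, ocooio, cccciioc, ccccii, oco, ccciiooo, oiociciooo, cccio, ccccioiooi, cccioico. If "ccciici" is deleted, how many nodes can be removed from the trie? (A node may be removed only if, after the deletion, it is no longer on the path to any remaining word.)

2

Walk "ccciici" from the leaf back toward the root, removing each node that no remaining word uses.
The suffix "ci" (2 nodes) is used only by "ccciici"; the node for "cccii" still has the child "o", so pruning stops there.
Nodes removed: 2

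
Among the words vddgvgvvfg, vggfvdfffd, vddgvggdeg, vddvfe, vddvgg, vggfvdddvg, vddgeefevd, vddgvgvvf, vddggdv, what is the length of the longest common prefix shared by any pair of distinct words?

The deepest shared node is where two words last agree before diverging.
e.g. "vddgvgvvf" and "vddgvgvvfg" share the prefix "vddgvgvvf" of length 9; no pair shares a longer one.
Longest shared-prefix length: 9

9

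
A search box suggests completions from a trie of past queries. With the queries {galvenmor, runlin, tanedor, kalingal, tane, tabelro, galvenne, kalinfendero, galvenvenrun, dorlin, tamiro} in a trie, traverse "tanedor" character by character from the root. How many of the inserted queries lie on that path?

Check each prefix of "tanedor" against the stored set — each match is an end-marker on the path.
Prefixes of the query that are stored words: "tane", "tanedor"
Count: 2

2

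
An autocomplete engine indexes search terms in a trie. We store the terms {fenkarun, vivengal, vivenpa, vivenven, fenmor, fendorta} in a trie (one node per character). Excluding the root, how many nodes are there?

29

Trie structure (* marks end of a word):
(root)
├─ f
│  └─ e
│     └─ n
│        ├─ d
│        │  └─ o
│        │     └─ r
│        │        └─ t
│        │           └─ a *
│        ├─ k
│        │  └─ a
│        │     └─ r
│        │        └─ u
│        │           └─ n *
│        └─ m
│           └─ o
│              └─ r *
└─ v
   └─ i
      └─ v
         └─ e
            └─ n
               ├─ g
               │  └─ a
               │     └─ l *
               ├─ p
               │  └─ a *
               └─ v
                  └─ e
                     └─ n *
Counting every labelled node above: 29.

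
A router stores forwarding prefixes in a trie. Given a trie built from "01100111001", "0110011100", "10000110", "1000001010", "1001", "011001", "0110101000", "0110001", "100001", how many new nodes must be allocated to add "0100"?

2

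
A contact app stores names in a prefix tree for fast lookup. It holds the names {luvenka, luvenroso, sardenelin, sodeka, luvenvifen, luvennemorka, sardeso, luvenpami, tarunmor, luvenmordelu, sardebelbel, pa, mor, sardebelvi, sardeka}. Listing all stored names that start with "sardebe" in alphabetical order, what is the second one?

sardebelvi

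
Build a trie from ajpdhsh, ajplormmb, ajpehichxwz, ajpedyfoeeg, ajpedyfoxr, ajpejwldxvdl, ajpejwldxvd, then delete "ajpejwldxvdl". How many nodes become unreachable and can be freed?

After clearing the end-marker at "ajpejwldxvdl", prune upward until reaching a node still needed by another word.
The suffix "l" (1 node) is used only by "ajpejwldxvdl"; "ajpejwldxvd" is itself a stored word, so pruning stops there.
Nodes removed: 1

1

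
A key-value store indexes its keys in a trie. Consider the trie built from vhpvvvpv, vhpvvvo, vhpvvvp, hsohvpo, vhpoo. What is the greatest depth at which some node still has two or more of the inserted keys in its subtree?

7

Equivalently: take the maximum, over all pairs, of their longest common prefix length.
"vhpvvvp" and "vhpvvvpv" agree on "vhpvvvp" (7 characters) before diverging; nothing deeper is shared.
Longest shared-prefix length: 7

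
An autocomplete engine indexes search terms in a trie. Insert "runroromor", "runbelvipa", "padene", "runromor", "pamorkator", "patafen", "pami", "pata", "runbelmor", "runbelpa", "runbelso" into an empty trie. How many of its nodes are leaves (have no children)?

Leaves are exactly the stored words that no other stored word extends.
Those words: "padene", "pami", "pamorkator", "patafen", "runbelmor", "runbelpa", "runbelso", "runbelvipa", "runromor", "runroromor"
Leaf count: 10

10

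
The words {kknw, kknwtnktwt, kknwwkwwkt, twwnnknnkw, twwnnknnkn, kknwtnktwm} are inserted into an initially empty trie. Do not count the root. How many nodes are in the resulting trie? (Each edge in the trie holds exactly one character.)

Trace insertions, counting only characters that open a new branch:
  "kknw" → 4 new (k, k, n, w)
  "kknwtnktwt" → prefix "kknw" already present; 6 new (t, n, k, t, w, t)
  "kknwwkwwkt" → prefix "kknw" already present; 6 new (w, k, w, w, k, t)
  "twwnnknnkw" → 10 new (t, w, w, n, n, k, n, n, k, w)
  "twwnnknnkn" → prefix "twwnnknnk" already present; 1 new (n)
  "kknwtnktwm" → prefix "kknwtnktw" already present; 1 new (m)
Total nodes = 4 + 6 + 6 + 10 + 1 + 1 = 28

28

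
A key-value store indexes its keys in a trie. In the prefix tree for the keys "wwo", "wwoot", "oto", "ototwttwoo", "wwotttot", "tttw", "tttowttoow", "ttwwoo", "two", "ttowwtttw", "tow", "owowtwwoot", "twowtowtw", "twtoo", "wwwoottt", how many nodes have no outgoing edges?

A leaf is a node with no children — equivalently, the end of a word that is not a proper prefix of any other stored word.
Those words: "ototwttwoo", "owowtwwoot", "tow", "ttowwtttw", "tttowttoow", "tttw", "ttwwoo", "twowtowtw", "twtoo", "wwoot", "wwotttot", "wwwoottt"
Leaf count: 12

12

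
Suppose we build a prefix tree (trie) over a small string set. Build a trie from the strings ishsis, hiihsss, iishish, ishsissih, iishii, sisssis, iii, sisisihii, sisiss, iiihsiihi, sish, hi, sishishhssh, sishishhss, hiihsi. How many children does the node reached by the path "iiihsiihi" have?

Follow the path "iiihsiihi" to its node, then look at its outgoing edges.
No stored string extends past "iiihsiihi".
That node has 0 child edges.

0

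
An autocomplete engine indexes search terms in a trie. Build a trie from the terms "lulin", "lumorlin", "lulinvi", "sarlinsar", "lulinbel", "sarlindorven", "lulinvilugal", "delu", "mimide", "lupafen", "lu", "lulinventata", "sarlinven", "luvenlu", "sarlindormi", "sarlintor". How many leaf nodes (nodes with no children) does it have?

A leaf is a node with no children — equivalently, the end of a word that is not a proper prefix of any other stored word.
Those words: "delu", "lulinbel", "lulinventata", "lulinvilugal", "lumorlin", "lupafen", "luvenlu", "mimide", "sarlindormi", "sarlindorven", "sarlinsar", "sarlintor", "sarlinven"
Leaf count: 13

13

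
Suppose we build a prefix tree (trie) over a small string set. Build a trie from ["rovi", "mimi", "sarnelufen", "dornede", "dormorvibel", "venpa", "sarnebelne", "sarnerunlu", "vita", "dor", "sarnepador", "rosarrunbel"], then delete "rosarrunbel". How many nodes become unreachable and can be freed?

9

Walk "rosarrunbel" from the leaf back toward the root, removing each node that no remaining word uses.
The suffix "sarrunbel" (9 nodes) is used only by "rosarrunbel"; the node for "ro" still has the child "v", so pruning stops there.
Nodes removed: 9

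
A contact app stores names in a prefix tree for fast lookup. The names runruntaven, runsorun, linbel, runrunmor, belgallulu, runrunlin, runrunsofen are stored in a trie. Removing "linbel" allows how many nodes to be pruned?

Walk "linbel" from the leaf back toward the root, removing each node that no remaining word uses.
No other word shares any prefix with "linbel", so all 6 of its nodes go.
Nodes removed: 6

6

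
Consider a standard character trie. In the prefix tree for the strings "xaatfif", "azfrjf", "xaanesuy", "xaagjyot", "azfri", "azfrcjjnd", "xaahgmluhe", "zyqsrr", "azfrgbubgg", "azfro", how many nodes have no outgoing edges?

A leaf is a node with no children — equivalently, the end of a word that is not a proper prefix of any other stored word.
Those words: "azfrcjjnd", "azfrgbubgg", "azfri", "azfrjf", "azfro", "xaagjyot", "xaahgmluhe", "xaanesuy", "xaatfif", "zyqsrr"
Leaf count: 10

10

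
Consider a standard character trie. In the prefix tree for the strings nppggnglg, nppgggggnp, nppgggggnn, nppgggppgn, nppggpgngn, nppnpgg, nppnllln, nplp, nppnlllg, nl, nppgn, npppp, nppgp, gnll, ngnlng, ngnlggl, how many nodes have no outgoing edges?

16

Leaves are exactly the stored words that no other stored word extends.
Those words: "gnll", "ngnlggl", "ngnlng", "nl", "nplp", "nppgggggnn", "nppgggggnp", "nppgggppgn", "nppggnglg", "nppggpgngn", "nppgn", "nppgp", "nppnlllg", "nppnllln", "nppnpgg", "npppp"
Leaf count: 16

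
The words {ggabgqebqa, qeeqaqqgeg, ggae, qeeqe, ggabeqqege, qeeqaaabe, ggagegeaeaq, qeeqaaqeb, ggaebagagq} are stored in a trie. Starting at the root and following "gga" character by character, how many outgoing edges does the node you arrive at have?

3

The children of the "gga" node are the distinct next characters among strings starting with "gga".
Distinct next characters after "gga": b, e, g.
That node has 3 child edges.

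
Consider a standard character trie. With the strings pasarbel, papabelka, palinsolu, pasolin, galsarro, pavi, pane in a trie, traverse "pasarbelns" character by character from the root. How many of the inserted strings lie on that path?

Check each prefix of "pasarbelns" against the stored set — each match is an end-marker on the path.
Prefixes of the query that are stored words: "pasarbel"
Count: 1

1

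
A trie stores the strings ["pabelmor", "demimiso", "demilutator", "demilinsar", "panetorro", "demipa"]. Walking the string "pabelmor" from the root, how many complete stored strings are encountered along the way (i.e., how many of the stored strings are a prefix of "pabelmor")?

Traverse "pabelmor" character by character; count nodes along the way that are marked as word ends.
Prefixes of the query that are stored words: "pabelmor"
Count: 1

1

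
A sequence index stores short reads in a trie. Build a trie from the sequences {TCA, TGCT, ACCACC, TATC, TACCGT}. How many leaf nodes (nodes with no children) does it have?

A leaf is a node with no children — equivalently, the end of a word that is not a proper prefix of any other stored word.
Those words: "ACCACC", "TACCGT", "TATC", "TCA", "TGCT"
Leaf count: 5

5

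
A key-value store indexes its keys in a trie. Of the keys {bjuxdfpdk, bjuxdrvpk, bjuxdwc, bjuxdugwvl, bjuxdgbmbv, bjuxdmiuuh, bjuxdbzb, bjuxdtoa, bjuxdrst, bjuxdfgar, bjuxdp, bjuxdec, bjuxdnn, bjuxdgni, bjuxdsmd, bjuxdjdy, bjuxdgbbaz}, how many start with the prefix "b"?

Traverse to the node for "b", then collect every word in that subtree.
Matches: "bjuxdbzb", "bjuxdec", "bjuxdfgar", "bjuxdfpdk", "bjuxdgbbaz", "bjuxdgbmbv", "bjuxdgni", "bjuxdjdy", "bjuxdmiuuh", "bjuxdnn", "bjuxdp", "bjuxdrst", "bjuxdrvpk", "bjuxdsmd", "bjuxdtoa", "bjuxdugwvl", "bjuxdwc"
Count: 17

17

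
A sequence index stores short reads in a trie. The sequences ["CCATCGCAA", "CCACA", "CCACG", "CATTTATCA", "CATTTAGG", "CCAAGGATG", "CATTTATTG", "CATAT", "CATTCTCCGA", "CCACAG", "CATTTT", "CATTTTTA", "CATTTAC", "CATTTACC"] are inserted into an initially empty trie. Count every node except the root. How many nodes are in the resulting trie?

44

Insert word by word; a character creates a node only if that edge doesn't already exist:
  "CCATCGCAA" → 9 new (C, C, A, T, C, G, C, A, A)
  "CCACA" → prefix "CCA" already present; 2 new (C, A)
  "CCACG" → prefix "CCAC" already present; 1 new (G)
  "CATTTATCA" → prefix "C" already present; 8 new (A, T, T, T, A, T, C, A)
  "CATTTAGG" → prefix "CATTTA" already present; 2 new (G, G)
  "CCAAGGATG" → prefix "CCA" already present; 6 new (A, G, G, A, T, G)
  "CATTTATTG" → prefix "CATTTAT" already present; 2 new (T, G)
  "CATAT" → prefix "CAT" already present; 2 new (A, T)
  "CATTCTCCGA" → prefix "CATT" already present; 6 new (C, T, C, C, G, A)
  "CCACAG" → prefix "CCACA" already present; 1 new (G)
  "CATTTT" → prefix "CATTT" already present; 1 new (T)
  "CATTTTTA" → prefix "CATTTT" already present; 2 new (T, A)
  "CATTTAC" → prefix "CATTTA" already present; 1 new (C)
  "CATTTACC" → prefix "CATTTAC" already present; 1 new (C)
Total nodes = 9 + 2 + 1 + 8 + 2 + 6 + 2 + 2 + 6 + 1 + 1 + 2 + 1 + 1 = 44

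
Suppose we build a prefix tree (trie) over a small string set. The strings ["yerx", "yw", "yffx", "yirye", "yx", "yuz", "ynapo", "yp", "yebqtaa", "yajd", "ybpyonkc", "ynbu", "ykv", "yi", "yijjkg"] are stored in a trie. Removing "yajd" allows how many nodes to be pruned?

3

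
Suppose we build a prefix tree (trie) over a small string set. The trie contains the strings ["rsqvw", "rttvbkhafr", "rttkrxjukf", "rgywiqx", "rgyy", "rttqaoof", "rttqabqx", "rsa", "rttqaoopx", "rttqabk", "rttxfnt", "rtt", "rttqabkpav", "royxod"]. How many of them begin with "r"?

14

Traverse to the node for "r", then collect every word in that subtree.
Words under "r": rgywiqx, rgyy, royxod, rsa, rsqvw, rtt, rttkrxjukf, rttqabk, rttqabkpav, rttqabqx, rttqaoof, rttqaoopx, rttvbkhafr, rttxfnt
Count: 14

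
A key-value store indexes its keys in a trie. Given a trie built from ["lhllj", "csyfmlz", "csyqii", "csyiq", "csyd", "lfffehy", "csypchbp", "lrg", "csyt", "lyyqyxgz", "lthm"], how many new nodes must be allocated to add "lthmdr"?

2

The longest prefix of "lthmdr" already in the trie is "lthm" (length 4).
So 6 − 4 = 2 new nodes.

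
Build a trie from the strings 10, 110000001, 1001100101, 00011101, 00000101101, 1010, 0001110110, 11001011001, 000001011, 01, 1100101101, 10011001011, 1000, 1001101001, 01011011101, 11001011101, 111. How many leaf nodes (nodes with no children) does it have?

Leaves are exactly the stored words that no other stored word extends.
Those words: "00000101101", "0001110110", "01011011101", "1000", "10011001011", "1001101001", "1010", "110000001", "11001011001", "1100101101", "11001011101", "111"
Leaf count: 12

12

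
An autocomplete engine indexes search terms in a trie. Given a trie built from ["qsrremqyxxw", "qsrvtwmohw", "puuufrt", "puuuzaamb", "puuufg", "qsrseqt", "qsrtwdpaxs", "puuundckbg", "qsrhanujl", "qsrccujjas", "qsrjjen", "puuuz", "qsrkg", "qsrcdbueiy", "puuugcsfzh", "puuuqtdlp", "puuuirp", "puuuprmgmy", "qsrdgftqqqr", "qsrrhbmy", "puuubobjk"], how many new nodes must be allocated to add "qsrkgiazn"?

The longest prefix of "qsrkgiazn" already in the trie is "qsrkg" (length 5).
So 9 − 5 = 4 new nodes.

4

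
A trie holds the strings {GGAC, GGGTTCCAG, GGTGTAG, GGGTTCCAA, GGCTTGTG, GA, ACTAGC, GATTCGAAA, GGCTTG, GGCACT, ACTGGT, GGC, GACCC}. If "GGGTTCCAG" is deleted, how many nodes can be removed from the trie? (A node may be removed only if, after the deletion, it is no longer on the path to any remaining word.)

After clearing the end-marker at "GGGTTCCAG", prune upward until reaching a node still needed by another word.
The suffix "G" (1 node) is used only by "GGGTTCCAG"; the node for "GGGTTCCA" still has the child "A", so pruning stops there.
Nodes removed: 1

1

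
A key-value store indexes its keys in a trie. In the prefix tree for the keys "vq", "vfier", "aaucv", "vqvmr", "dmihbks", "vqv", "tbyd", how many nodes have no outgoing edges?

5

Leaves are exactly the stored words that no other stored word extends.
Those words: "aaucv", "dmihbks", "tbyd", "vfier", "vqvmr"
Leaf count: 5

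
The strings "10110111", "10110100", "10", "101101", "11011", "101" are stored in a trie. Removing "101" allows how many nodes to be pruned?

0

Walk "101" from the leaf back toward the root, removing each node that no remaining word uses.
Every node on "101" is still needed (e.g. by "10110111"), so nothing is freed.
Nodes removed: 0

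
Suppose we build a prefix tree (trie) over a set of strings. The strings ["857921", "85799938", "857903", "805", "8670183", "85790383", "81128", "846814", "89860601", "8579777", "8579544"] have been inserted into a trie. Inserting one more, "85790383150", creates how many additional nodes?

"85790383" is already a path in the trie; the remaining "150" must be added.
Each of the 3 remaining characters creates one node.

3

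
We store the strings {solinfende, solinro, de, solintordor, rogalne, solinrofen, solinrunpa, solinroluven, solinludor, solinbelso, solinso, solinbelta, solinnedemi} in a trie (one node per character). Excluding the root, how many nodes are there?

Insert word by word; a character creates a node only if that edge doesn't already exist:
  "solinfende" → 10 new (s, o, l, i, n, f, e, n, d, e)
  "solinro" → prefix "solin" already present; 2 new (r, o)
  "de" → 2 new (d, e)
  "solintordor" → prefix "solin" already present; 6 new (t, o, r, d, o, r)
  "rogalne" → 7 new (r, o, g, a, l, n, e)
  "solinrofen" → prefix "solinro" already present; 3 new (f, e, n)
  "solinrunpa" → prefix "solinr" already present; 4 new (u, n, p, a)
  "solinroluven" → prefix "solinro" already present; 5 new (l, u, v, e, n)
  "solinludor" → prefix "solin" already present; 5 new (l, u, d, o, r)
  "solinbelso" → prefix "solin" already present; 5 new (b, e, l, s, o)
  "solinso" → prefix "solin" already present; 2 new (s, o)
  "solinbelta" → prefix "solinbel" already present; 2 new (t, a)
  "solinnedemi" → prefix "solin" already present; 6 new (n, e, d, e, m, i)
Total nodes = 10 + 2 + 2 + 6 + 7 + 3 + 4 + 5 + 5 + 5 + 2 + 2 + 6 = 59

59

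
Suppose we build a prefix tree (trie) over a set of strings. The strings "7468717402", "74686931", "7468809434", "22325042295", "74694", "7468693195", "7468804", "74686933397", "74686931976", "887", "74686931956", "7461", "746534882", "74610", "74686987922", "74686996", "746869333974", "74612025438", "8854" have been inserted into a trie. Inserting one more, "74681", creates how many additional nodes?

Walking "74681" from the root, the first 4 characters ("7468") follow existing edges; "1" is the first miss.
Each of the 1 remaining characters creates one node.

1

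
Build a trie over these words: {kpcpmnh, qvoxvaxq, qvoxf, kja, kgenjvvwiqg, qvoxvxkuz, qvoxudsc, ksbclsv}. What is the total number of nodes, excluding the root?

For each word, the new-node count is its length minus the longest prefix already in the trie:
  "kpcpmnh" → 7 new (k, p, c, p, m, n, h)
  "qvoxvaxq" → 8 new (q, v, o, x, v, a, x, q)
  "qvoxf" → prefix "qvox" already present; 1 new (f)
  "kja" → prefix "k" already present; 2 new (j, a)
  "kgenjvvwiqg" → prefix "k" already present; 10 new (g, e, n, j, v, v, w, i, q, g)
  "qvoxvxkuz" → prefix "qvoxv" already present; 4 new (x, k, u, z)
  "qvoxudsc" → prefix "qvox" already present; 4 new (u, d, s, c)
  "ksbclsv" → prefix "k" already present; 6 new (s, b, c, l, s, v)
Total nodes = 7 + 8 + 1 + 2 + 10 + 4 + 4 + 6 = 42

42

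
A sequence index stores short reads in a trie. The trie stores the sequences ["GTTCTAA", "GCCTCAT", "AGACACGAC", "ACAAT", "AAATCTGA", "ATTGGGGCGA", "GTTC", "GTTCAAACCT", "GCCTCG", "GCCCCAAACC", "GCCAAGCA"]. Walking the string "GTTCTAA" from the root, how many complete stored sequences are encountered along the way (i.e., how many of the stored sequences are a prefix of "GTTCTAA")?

2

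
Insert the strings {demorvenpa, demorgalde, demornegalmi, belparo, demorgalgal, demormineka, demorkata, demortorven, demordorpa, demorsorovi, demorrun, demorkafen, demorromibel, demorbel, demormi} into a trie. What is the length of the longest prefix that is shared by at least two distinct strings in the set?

8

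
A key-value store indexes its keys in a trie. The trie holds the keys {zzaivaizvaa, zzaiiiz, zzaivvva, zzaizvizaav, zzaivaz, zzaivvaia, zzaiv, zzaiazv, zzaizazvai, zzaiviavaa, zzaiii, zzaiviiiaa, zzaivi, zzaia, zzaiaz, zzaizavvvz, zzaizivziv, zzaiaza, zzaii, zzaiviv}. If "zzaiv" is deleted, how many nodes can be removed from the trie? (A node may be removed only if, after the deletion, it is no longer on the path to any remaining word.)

0

A node on "zzaiv"'s path can go only if nothing else ends at it or branches off below it.
Every node on "zzaiv" is still needed (e.g. by "zzaivaizvaa"), so nothing is freed.
Nodes removed: 0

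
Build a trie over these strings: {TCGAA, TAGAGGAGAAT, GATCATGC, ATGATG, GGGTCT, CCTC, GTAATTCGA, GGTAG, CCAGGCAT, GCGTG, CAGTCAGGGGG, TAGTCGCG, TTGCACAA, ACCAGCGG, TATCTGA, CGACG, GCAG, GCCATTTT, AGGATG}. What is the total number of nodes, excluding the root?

Trace insertions, counting only characters that open a new branch:
  "TCGAA" → 5 new (T, C, G, A, A)
  "TAGAGGAGAAT" → prefix "T" already present; 10 new (A, G, A, G, G, A, G, A, A, T)
  "GATCATGC" → 8 new (G, A, T, C, A, T, G, C)
  "ATGATG" → 6 new (A, T, G, A, T, G)
  "GGGTCT" → prefix "G" already present; 5 new (G, G, T, C, T)
  "CCTC" → 4 new (C, C, T, C)
  "GTAATTCGA" → prefix "G" already present; 8 new (T, A, A, T, T, C, G, A)
  "GGTAG" → prefix "GG" already present; 3 new (T, A, G)
  "CCAGGCAT" → prefix "CC" already present; 6 new (A, G, G, C, A, T)
  "GCGTG" → prefix "G" already present; 4 new (C, G, T, G)
  "CAGTCAGGGGG" → prefix "C" already present; 10 new (A, G, T, C, A, G, G, G, G, G)
  "TAGTCGCG" → prefix "TAG" already present; 5 new (T, C, G, C, G)
  "TTGCACAA" → prefix "T" already present; 7 new (T, G, C, A, C, A, A)
  "ACCAGCGG" → prefix "A" already present; 7 new (C, C, A, G, C, G, G)
  "TATCTGA" → prefix "TA" already present; 5 new (T, C, T, G, A)
  "CGACG" → prefix "C" already present; 4 new (G, A, C, G)
  "GCAG" → prefix "GC" already present; 2 new (A, G)
  "GCCATTTT" → prefix "GC" already present; 6 new (C, A, T, T, T, T)
  "AGGATG" → prefix "A" already present; 5 new (G, G, A, T, G)
Total nodes = 5 + 10 + 8 + 6 + 5 + 4 + 8 + 3 + 6 + 4 + 10 + 5 + 7 + 7 + 5 + 4 + 2 + 6 + 5 = 110

110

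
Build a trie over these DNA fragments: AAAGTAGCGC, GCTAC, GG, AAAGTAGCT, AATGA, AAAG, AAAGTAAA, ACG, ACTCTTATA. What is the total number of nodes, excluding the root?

31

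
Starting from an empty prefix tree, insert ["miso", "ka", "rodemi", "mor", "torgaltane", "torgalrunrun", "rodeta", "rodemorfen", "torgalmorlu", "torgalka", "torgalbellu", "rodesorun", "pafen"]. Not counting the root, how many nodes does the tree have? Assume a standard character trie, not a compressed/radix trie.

59

Count nodes per top-level branch (shared prefixes stored once):
  'k'-branch (ka): 2 nodes
  'm'-branch (miso, mor): 6 nodes
  'p'-branch (pafen): 5 nodes
  'r'-branch (rodemi, rodemorfen, rodesorun, rodeta): 18 nodes
  't'-branch (torgalbellu, torgalka, torgalmorlu, torgalrunrun, torgaltane): 28 nodes
Sum: 59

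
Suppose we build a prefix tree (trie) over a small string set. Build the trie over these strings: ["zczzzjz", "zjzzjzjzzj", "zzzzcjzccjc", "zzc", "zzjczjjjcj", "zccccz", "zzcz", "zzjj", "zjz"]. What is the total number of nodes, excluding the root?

Count nodes per top-level branch (shared prefixes stored once):
  'z'-branch (zccccz, zczzzjz, zjz, zjzzjzjzzj, zzc, zzcz, zzjczjjjcj, zzjj, zzzzcjzccjc): 41 nodes
Sum: 41

41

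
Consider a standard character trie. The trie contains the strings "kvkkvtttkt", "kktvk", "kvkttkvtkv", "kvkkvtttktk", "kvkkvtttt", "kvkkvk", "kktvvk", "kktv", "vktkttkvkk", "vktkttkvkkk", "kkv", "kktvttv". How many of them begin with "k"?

Traverse to the node for "k", then collect every word in that subtree.
Words under "k": kktv, kktvk, kktvttv, kktvvk, kkv, kvkkvk, kvkkvtttkt, kvkkvtttktk, kvkkvtttt, kvkttkvtkv
Count: 10

10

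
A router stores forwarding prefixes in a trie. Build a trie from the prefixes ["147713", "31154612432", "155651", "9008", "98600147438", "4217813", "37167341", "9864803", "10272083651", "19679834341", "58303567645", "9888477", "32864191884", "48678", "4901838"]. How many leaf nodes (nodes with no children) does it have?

A leaf is a node with no children — equivalently, the end of a word that is not a proper prefix of any other stored word.
Those words: "10272083651", "147713", "155651", "19679834341", "31154612432", "32864191884", "37167341", "4217813", "48678", "4901838", "58303567645", "9008", "98600147438", "9864803", "9888477"
Leaf count: 15

15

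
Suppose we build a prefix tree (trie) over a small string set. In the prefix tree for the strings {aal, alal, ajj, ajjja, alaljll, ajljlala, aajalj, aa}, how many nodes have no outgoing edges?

A leaf is a node with no children — equivalently, the end of a word that is not a proper prefix of any other stored word.
Those words: "aajalj", "aal", "ajjja", "ajljlala", "alaljll"
Leaf count: 5

5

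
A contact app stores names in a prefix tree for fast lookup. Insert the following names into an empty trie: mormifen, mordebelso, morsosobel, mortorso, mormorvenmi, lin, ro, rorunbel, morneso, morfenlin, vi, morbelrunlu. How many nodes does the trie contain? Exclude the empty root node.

For each word, the new-node count is its length minus the longest prefix already in the trie:
  "mormifen" → 8 new (m, o, r, m, i, f, e, n)
  "mordebelso" → prefix "mor" already present; 7 new (d, e, b, e, l, s, o)
  "morsosobel" → prefix "mor" already present; 7 new (s, o, s, o, b, e, l)
  "mortorso" → prefix "mor" already present; 5 new (t, o, r, s, o)
  "mormorvenmi" → prefix "morm" already present; 7 new (o, r, v, e, n, m, i)
  "lin" → 3 new (l, i, n)
  "ro" → 2 new (r, o)
  "rorunbel" → prefix "ro" already present; 6 new (r, u, n, b, e, l)
  "morneso" → prefix "mor" already present; 4 new (n, e, s, o)
  "morfenlin" → prefix "mor" already present; 6 new (f, e, n, l, i, n)
  "vi" → 2 new (v, i)
  "morbelrunlu" → prefix "mor" already present; 8 new (b, e, l, r, u, n, l, u)
Total nodes = 8 + 7 + 7 + 5 + 7 + 3 + 2 + 6 + 4 + 6 + 2 + 8 = 65

65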